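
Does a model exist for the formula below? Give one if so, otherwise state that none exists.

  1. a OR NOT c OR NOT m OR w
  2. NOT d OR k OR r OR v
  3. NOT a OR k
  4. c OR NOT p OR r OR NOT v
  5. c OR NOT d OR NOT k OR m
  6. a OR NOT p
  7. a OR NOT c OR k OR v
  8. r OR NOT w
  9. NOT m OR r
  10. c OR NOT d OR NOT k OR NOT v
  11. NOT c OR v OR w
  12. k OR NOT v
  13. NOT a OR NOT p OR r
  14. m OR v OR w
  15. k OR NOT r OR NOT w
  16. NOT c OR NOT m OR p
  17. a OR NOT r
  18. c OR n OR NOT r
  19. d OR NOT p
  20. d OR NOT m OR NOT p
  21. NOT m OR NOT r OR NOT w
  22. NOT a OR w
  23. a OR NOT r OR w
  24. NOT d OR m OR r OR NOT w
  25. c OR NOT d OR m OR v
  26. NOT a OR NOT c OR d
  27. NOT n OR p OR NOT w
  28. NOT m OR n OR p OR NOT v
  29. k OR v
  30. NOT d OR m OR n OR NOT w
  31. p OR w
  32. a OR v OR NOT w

r=T; c=T; w=T; p=T; v=T; a=T; m=F; d=T; n=T; k=T

Set r = True.
  then (a OR NOT r) forces a = True.
  then (NOT a OR w) forces w = True.
  then (NOT a OR k) forces k = True.
  then (NOT m OR NOT r OR NOT w) forces m = False.
Try c = False:
  (c OR NOT d OR NOT k OR m) forces d = False.
  (c OR n OR NOT r) forces n = True.
  (d OR NOT p) forces p = False.
  clause (NOT n OR p OR NOT w) is falsified — backtrack.
So c = True.
  then (NOT a OR NOT c OR d) forces d = True.
  then (NOT d OR m OR n OR NOT w) forces n = True.
  then (NOT n OR p OR NOT w) forces p = True.
Set v = True.
All clauses satisfied.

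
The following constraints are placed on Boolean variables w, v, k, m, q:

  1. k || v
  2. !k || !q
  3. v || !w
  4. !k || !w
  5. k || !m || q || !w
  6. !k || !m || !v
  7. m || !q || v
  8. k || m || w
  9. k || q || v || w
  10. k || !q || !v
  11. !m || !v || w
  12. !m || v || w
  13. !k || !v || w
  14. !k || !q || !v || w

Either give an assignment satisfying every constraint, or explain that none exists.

w: False, v: False, k: True, m: False, q: False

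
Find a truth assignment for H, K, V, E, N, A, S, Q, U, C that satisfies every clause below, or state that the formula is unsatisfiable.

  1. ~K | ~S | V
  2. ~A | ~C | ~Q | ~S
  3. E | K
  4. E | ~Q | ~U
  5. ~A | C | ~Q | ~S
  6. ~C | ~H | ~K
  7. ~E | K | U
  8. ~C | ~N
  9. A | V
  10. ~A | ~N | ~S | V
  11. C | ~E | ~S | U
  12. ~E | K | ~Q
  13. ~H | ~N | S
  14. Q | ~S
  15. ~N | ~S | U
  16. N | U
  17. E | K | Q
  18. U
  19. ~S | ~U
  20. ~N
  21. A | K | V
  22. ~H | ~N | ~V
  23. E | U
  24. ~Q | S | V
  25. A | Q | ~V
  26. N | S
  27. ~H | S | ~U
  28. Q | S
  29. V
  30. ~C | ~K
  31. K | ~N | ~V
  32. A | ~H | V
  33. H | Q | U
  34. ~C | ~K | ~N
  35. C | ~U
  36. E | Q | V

The formula is unsatisfiable.

Case N = True:
  Clause (~N) is falsified — contradiction.
Case N = False:
  (N | U) forces U = True.
  (~S | ~U) forces S = False.
  Clause (N | S) is falsified — contradiction.
Both cases fail, so the formula is unsatisfiable.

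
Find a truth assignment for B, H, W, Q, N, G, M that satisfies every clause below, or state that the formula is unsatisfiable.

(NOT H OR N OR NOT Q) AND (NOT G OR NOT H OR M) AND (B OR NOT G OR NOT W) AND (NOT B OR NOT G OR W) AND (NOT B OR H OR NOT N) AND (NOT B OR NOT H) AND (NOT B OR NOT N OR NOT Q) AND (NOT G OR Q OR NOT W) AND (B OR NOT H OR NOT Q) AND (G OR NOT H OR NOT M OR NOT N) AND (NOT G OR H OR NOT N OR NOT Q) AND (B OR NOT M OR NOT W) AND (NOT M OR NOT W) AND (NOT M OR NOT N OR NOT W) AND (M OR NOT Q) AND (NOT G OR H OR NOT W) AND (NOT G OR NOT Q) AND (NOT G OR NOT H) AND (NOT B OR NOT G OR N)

Set B = True.
  then (NOT B OR NOT H) forces H = False.
  then (NOT B OR H OR NOT N) forces N = False.
  then (NOT B OR NOT G OR N) forces G = False.
Set W = True.
  then (NOT M OR NOT W) forces M = False.
  then (M OR NOT Q) forces Q = False.
All clauses satisfied.

B = True, H = False, W = True, Q = False, N = False, G = False, M = False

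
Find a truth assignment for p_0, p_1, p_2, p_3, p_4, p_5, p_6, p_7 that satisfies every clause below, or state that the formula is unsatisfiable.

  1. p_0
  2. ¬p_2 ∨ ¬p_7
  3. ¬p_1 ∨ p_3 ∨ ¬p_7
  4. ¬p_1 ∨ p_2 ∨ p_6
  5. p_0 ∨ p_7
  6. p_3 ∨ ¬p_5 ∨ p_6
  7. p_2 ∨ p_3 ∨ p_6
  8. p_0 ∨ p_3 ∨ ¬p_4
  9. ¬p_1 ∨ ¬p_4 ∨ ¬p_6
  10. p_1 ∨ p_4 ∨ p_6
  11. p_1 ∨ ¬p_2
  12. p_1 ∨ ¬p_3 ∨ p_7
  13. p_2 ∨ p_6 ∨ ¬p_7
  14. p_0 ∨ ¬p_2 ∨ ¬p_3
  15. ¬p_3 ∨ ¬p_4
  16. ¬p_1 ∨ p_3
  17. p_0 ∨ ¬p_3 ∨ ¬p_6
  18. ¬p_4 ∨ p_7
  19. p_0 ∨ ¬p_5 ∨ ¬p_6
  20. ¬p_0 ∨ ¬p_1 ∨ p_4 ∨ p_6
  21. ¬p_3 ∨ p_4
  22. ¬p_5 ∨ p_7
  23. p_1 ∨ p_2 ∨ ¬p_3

Unit clause (p_0) forces p_0 = True.
Try p_1 = True:
  (¬p_1 ∨ p_3) forces p_3 = True.
  (¬p_3 ∨ ¬p_4) forces p_4 = False.
  clause (¬p_3 ∨ p_4) is falsified — backtrack.
So p_1 = False.
  then (p_1 ∨ ¬p_2) forces p_2 = False.
  then (p_1 ∨ p_2 ∨ ¬p_3) forces p_3 = False.
  then (p_2 ∨ p_3 ∨ p_6) forces p_6 = True.
Set p_4 = False.
Set p_5 = True.
  then (¬p_5 ∨ p_7) forces p_7 = True.
All clauses satisfied.

p_0 = True; p_1 = False; p_2 = False; p_3 = False; p_4 = False; p_5 = True; p_6 = True; p_7 = True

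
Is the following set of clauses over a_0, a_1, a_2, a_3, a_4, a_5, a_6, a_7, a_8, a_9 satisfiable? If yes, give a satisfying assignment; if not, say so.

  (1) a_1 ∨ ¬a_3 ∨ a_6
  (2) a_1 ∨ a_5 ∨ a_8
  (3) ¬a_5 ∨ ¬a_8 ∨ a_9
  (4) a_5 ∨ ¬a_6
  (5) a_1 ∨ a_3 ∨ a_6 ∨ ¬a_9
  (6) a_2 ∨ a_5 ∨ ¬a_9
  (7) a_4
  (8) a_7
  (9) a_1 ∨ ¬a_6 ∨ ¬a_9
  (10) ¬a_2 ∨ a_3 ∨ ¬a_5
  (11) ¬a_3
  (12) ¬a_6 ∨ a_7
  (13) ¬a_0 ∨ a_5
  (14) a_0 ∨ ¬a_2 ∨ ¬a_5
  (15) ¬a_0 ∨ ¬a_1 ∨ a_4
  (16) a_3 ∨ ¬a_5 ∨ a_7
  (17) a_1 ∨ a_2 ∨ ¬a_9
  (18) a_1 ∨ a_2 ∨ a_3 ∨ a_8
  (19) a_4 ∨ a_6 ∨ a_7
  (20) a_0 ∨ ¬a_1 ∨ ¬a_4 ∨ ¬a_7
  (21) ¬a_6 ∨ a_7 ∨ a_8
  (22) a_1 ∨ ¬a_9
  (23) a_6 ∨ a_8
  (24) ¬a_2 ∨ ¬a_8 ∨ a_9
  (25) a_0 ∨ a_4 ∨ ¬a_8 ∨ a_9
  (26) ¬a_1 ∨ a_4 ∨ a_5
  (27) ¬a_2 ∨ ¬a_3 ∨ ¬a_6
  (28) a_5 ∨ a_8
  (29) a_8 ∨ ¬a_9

Unit clause (a_4) forces a_4 = True.
Unit clause (a_7) forces a_7 = True.
Unit clause (¬a_3) forces a_3 = False.
Set a_0 = False.
  then (a_0 ∨ ¬a_1 ∨ ¬a_4 ∨ ¬a_7) forces a_1 = False.
  then (a_1 ∨ ¬a_9) forces a_9 = False.
Try a_2 = True:
  (¬a_2 ∨ a_3 ∨ ¬a_5) forces a_5 = False.
  (a_1 ∨ a_5 ∨ a_8) forces a_8 = True.
  clause (¬a_2 ∨ ¬a_8 ∨ a_9) is falsified — backtrack.
So a_2 = False.
  then (a_1 ∨ a_2 ∨ a_3 ∨ a_8) forces a_8 = True.
  then (¬a_5 ∨ ¬a_8 ∨ a_9) forces a_5 = False.
  then (a_5 ∨ ¬a_6) forces a_6 = False.
All clauses satisfied.

a_0=F, a_1=F, a_2=F, a_3=F, a_4=T, a_5=F, a_6=F, a_7=T, a_8=T, a_9=F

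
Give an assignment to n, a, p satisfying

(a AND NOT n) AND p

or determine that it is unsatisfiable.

n=F, a=T, p=T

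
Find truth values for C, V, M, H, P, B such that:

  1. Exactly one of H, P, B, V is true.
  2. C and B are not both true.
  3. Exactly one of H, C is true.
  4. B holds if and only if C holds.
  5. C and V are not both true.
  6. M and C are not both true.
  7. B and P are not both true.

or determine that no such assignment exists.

C = False; V = False; M = True; H = True; P = False; B = False

  (1) {H, P, B, V}: 1 true — exactly one ✓
  (2) C=F, B=F — not both ✓
  (3) {H, C}: 1 true — exactly one ✓
  (4) B=F, C=F — same ✓
  (5) C=F, V=F — not both ✓
  (6) M=T, C=F — not both ✓
  (7) B=F, P=F — not both ✓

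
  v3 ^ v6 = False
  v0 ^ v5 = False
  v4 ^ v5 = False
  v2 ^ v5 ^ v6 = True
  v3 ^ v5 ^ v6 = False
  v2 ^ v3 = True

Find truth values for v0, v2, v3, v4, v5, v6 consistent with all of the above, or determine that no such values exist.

v0 = False; v2 = True; v3 = False; v4 = False; v5 = False; v6 = False

v3 ^ v6 = F ^ F = False ✓
v0 ^ v5 = F ^ F = False ✓
v4 ^ v5 = F ^ F = False ✓
v2 ^ v5 ^ v6 = T ^ F ^ F = True ✓
v3 ^ v5 ^ v6 = F ^ F ^ F = False ✓
v2 ^ v3 = T ^ F = True ✓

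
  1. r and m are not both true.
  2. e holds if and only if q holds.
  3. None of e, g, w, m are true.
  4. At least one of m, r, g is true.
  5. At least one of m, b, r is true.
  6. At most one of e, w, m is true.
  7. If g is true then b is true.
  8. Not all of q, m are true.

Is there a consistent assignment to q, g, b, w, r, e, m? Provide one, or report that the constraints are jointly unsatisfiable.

q: False; g: False; b: True; w: False; r: True; e: False; m: False

  (1) r=T, m=F — not both ✓
  (2) e=F, q=F — same ✓
  (3) {e, g, w, m}: 0 true — none ✓
  (4) {m, r, g}: 1 true — at least one ✓
  (5) {m, b, r}: 2 true — at least one ✓
  (6) {e, w, m}: 0 true — at most one ✓
  (7) g=F ⇒ b: vacuous ✓
  (8) {q, m}: 0/2 true — not all ✓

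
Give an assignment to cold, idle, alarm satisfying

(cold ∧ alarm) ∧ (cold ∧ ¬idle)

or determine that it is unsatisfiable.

cold=T, idle=F, alarm=T

  cold ∧ alarm = True
  cold ∧ ¬idle = True
    ¬idle = True
Both conjuncts True, so the formula holds.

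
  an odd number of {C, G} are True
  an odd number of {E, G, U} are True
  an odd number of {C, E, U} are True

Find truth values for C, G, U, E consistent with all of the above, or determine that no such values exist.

The formula is unsatisfiable.

Adding constraints 1, 2, 3 mod 2: every variable appears an even number of times on the left, so the left side is 0.
But the right sides sum to 1 (mod 2). 0 ≠ 1 — the system is inconsistent.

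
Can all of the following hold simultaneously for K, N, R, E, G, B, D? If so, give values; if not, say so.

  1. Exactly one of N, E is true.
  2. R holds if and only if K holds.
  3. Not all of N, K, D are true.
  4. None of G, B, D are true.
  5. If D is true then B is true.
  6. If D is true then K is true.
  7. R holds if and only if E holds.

K = True, N = False, R = True, E = True, G = False, B = False, D = False

  (1) {N, E}: 1 true — exactly one ✓
  (2) R=T, K=T — same ✓
  (3) {N, K, D}: 1/3 true — not all ✓
  (4) {G, B, D}: 0 true — none ✓
  (5) D=F ⇒ B: vacuous ✓
  (6) D=F ⇒ K: vacuous ✓
  (7) R=T, E=T — same ✓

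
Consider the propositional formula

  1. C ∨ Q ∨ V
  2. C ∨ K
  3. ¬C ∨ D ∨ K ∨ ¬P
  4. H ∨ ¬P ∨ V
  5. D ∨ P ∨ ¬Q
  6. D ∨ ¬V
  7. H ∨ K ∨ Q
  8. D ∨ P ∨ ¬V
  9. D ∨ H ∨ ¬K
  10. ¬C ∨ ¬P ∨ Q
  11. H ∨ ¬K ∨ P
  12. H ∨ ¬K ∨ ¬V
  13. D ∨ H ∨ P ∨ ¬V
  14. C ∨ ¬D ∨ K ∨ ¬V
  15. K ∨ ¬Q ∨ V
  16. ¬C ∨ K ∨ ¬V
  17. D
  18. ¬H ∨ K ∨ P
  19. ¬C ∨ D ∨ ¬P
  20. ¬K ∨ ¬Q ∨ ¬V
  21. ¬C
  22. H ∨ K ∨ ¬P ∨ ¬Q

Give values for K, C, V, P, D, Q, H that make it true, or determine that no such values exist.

Unit clause (D) forces D = True.
Unit clause (¬C) forces C = False.
In (C ∨ K) only K is left, so K = True.
Set V = True.
  then (H ∨ ¬K ∨ ¬V) forces H = True.
  then (¬K ∨ ¬Q ∨ ¬V) forces Q = False.
Set P = False.
All clauses satisfied.

K = True; C = False; V = True; P = False; D = True; Q = False; H = True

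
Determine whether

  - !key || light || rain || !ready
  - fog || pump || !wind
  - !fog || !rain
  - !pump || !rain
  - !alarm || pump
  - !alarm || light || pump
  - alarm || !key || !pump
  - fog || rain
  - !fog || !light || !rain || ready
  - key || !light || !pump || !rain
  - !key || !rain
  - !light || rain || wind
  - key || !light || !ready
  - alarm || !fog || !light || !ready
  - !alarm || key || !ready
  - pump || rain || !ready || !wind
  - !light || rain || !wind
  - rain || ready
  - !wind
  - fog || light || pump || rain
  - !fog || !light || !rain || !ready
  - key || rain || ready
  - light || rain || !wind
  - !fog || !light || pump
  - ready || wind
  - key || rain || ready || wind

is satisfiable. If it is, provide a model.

light = False, pump = False, fog = False, wind = False, ready = True, rain = True, alarm = False, key = False

Unit clause (!wind) forces wind = False.
In (ready || wind) only ready is left, so ready = True.
Set light = False.
Set pump = False.
  then (!alarm || pump) forces alarm = False.
Set fog = False.
  then (fog || rain) forces rain = True.
  then (!key || !rain) forces key = False.
All clauses satisfied.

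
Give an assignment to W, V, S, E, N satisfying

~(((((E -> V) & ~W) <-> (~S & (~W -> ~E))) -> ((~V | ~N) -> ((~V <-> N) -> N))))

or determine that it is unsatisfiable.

W = False, V = True, S = False, E = False, N = False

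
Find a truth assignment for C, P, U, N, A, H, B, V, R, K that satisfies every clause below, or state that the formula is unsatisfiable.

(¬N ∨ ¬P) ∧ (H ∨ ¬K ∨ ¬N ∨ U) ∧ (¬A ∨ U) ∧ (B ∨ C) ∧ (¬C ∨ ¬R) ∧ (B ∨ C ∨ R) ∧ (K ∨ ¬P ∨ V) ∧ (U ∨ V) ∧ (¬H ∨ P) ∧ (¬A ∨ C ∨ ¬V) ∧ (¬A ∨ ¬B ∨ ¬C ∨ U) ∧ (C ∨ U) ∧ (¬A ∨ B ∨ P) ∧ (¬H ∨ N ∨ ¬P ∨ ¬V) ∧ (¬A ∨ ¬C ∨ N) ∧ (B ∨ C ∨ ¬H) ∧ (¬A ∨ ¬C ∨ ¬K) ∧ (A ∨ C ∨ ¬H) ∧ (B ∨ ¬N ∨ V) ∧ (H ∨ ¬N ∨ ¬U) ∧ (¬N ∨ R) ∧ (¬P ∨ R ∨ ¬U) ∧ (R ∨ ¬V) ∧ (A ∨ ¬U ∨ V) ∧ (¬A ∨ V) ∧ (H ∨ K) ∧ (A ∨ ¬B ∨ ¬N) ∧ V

C=F; P=T; U=T; N=F; A=F; H=F; B=T; V=T; R=T; K=T

Unit clause (V) forces V = True.
In (R ∨ ¬V) only R is left, so R = True.
In (¬C ∨ ¬R) only ¬C is left, so C = False.
In (¬A ∨ C ∨ ¬V) only ¬A is left, so A = False.
In (C ∨ U) only U is left, so U = True.
In (A ∨ C ∨ ¬H) only ¬H is left, so H = False.
In (H ∨ ¬N ∨ ¬U) only ¬N is left, so N = False.
In (H ∨ K) only K is left, so K = True.
In (B ∨ C) only B is left, so B = True.
Set P = True.
All clauses satisfied.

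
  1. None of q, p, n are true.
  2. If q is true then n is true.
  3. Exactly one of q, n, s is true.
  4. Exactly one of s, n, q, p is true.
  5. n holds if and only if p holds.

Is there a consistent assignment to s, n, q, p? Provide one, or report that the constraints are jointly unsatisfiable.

s=T, n=F, q=F, p=F

  (1) {q, p, n}: 0 true — none ✓
  (2) q=F ⇒ n: vacuous ✓
  (3) {q, n, s}: 1 true — exactly one ✓
  (4) {s, n, q, p}: 1 true — exactly one ✓
  (5) n=F, p=F — same ✓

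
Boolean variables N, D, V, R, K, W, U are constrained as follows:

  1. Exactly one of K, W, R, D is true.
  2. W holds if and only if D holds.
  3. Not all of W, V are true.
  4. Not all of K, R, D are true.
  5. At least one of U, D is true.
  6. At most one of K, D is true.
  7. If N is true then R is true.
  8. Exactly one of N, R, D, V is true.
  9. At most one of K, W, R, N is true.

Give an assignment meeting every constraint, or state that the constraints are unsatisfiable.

N = False, D = False, V = False, R = True, K = False, W = False, U = True

  (1) {K, W, R, D}: 1 true — exactly one ✓
  (2) W=F, D=F — same ✓
  (3) {W, V}: 0/2 true — not all ✓
  (4) {K, R, D}: 1/3 true — not all ✓
  (5) {U, D}: 1 true — at least one ✓
  (6) {K, D}: 0 true — at most one ✓
  (7) N=F ⇒ R: vacuous ✓
  (8) {N, R, D, V}: 1 true — exactly one ✓
  (9) {K, W, R, N}: 1 true — at most one ✓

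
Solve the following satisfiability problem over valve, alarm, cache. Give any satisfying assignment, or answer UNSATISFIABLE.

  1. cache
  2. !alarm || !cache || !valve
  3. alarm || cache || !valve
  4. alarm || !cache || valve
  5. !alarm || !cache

valve=T, alarm=F, cache=T

Unit clause (cache) forces cache = True.
In (!alarm || !cache) only !alarm is left, so alarm = False.
In (alarm || !cache || valve) only valve is left, so valve = True.
Check each clause:
  (cache): cache holds.
  (!alarm || !cache || !valve): !alarm holds.
  (alarm || cache || !valve): cache holds.
  (alarm || !cache || valve): valve holds.
  (!alarm || !cache): !alarm holds.
All clauses satisfied.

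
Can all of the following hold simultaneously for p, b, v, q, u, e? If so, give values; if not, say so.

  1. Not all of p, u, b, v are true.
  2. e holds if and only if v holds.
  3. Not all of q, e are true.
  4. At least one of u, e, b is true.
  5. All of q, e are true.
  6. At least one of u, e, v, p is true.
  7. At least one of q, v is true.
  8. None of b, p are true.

Unsatisfiable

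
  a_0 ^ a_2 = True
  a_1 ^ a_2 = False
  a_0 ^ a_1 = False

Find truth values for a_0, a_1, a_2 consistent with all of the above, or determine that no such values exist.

Unsatisfiable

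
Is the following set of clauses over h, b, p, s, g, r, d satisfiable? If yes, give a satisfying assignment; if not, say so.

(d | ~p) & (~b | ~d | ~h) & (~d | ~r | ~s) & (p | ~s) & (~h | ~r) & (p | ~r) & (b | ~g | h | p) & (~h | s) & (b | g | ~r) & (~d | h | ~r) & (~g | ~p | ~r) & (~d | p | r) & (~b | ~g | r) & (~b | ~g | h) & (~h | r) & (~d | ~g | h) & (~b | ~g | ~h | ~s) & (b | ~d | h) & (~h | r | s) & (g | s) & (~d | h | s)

h=F, b=T, p=T, s=T, g=F, r=F, d=T

Try h = True:
  (~h | ~r) forces r = False.
  clause (~h | r) is falsified — backtrack.
So h = False.
Set b = True.
  then (~b | ~g | h) forces g = False.
  then (g | s) forces s = True.
  then (p | ~s) forces p = True.
  then (d | ~p) forces d = True.
  then (~d | ~r | ~s) forces r = False.
All clauses satisfied.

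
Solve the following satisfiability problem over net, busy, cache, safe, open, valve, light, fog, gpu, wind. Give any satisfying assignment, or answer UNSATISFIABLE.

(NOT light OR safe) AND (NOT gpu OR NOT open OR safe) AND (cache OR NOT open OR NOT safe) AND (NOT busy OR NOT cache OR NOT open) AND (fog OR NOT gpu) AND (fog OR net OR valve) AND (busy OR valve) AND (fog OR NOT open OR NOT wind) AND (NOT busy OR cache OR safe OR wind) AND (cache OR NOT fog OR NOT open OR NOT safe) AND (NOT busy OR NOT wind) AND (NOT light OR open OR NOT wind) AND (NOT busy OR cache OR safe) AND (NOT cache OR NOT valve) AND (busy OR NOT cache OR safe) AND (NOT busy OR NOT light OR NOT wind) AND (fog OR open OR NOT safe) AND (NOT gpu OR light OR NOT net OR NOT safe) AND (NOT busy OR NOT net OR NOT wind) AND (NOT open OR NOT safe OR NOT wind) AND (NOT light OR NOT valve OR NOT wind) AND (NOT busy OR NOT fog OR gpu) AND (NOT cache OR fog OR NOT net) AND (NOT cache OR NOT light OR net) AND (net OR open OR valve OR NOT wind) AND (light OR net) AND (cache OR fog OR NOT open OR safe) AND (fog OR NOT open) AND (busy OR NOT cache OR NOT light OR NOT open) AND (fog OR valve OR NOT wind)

Set net = True.
Set busy = True.
  then (NOT busy OR NOT wind) forces wind = False.
Set cache = True.
  then (NOT busy OR NOT cache OR NOT open) forces open = False.
  then (NOT cache OR NOT valve) forces valve = False.
  then (NOT cache OR fog OR NOT net) forces fog = True.
  then (NOT busy OR NOT fog OR gpu) forces gpu = True.
Set safe = False.
  then (NOT light OR safe) forces light = False.
All clauses satisfied.

net = True, busy = True, cache = True, safe = False, open = False, valve = False, light = False, fog = True, gpu = True, wind = False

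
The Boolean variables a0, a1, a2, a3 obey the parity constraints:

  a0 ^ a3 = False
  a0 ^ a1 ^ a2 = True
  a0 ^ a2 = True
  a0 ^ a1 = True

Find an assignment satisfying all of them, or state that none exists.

a0: True, a1: False, a2: False, a3: True

a0 ^ a3 = T ^ T = False ✓
a0 ^ a1 ^ a2 = T ^ F ^ F = True ✓
a0 ^ a2 = T ^ F = True ✓
a0 ^ a1 = T ^ F = True ✓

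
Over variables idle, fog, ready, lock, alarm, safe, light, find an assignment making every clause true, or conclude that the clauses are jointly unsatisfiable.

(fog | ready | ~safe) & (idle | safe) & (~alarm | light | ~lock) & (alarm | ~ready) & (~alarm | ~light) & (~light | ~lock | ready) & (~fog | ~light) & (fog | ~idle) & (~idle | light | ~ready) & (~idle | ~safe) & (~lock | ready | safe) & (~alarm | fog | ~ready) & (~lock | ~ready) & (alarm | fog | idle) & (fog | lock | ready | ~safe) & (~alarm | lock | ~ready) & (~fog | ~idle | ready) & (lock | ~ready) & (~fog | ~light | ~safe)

Try idle = True:
  (fog | ~idle) forces fog = True.
  (~fog | ~light) forces light = False.
  (~idle | light | ~ready) forces ready = False.
  clause (~fog | ~idle | ready) is falsified — backtrack.
So idle = False.
  then (idle | safe) forces safe = True.
Set fog = True.
  then (~fog | ~light) forces light = False.
Try ready = True:
  (alarm | ~ready) forces alarm = True.
  (~alarm | light | ~lock) forces lock = False.
  clause (~alarm | lock | ~ready) is falsified — backtrack.
So ready = False.
Set lock = False.
Set alarm = False.
All clauses satisfied.

idle = False, fog = True, ready = False, lock = False, alarm = False, safe = True, light = False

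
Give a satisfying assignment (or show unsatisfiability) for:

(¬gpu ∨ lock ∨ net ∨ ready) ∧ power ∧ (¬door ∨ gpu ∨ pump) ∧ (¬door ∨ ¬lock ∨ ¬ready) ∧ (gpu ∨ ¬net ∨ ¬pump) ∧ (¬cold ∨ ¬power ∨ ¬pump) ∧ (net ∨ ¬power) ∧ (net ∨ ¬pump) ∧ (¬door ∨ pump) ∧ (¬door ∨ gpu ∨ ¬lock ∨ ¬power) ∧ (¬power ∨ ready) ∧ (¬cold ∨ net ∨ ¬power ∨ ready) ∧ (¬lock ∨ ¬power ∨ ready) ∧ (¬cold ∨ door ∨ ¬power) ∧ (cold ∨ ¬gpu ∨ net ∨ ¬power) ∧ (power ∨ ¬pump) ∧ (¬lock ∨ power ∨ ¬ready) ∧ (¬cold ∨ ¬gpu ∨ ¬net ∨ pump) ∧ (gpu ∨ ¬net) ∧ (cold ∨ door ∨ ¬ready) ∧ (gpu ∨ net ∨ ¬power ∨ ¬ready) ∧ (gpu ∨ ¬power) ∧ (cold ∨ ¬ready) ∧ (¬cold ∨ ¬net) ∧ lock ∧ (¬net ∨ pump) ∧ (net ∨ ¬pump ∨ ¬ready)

Case power = True:
  (net ∨ ¬power) forces net = True.
  (¬power ∨ ready) forces ready = True.
  (gpu ∨ ¬net) forces gpu = True.
  (cold ∨ ¬ready) forces cold = True.
  Clause (¬cold ∨ ¬net) is falsified — contradiction.
Case power = False:
  Clause (power) is falsified — contradiction.
Both cases fail, so the formula is unsatisfiable.

No satisfying assignment exists.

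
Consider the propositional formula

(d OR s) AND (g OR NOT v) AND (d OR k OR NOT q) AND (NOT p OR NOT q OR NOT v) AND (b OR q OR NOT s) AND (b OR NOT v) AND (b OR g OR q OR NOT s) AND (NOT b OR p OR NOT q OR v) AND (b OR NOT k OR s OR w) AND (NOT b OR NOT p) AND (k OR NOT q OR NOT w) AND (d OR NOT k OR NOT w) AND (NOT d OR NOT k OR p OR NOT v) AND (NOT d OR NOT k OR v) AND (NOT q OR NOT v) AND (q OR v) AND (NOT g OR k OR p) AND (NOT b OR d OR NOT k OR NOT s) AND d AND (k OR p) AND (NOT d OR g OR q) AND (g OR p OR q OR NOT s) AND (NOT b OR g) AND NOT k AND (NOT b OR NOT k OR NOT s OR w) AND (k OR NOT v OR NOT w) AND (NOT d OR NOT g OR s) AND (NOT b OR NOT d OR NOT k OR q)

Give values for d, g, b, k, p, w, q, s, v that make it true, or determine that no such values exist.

d=T, g=T, b=F, k=F, p=T, w=F, q=T, s=T, v=F

Unit clause (d) forces d = True.
Unit clause (NOT k) forces k = False.
In (k OR p) only p is left, so p = True.
In (NOT b OR NOT p) only NOT b is left, so b = False.
In (b OR NOT v) only NOT v is left, so v = False.
In (q OR v) only q is left, so q = True.
In (k OR NOT q OR NOT w) only NOT w is left, so w = False.
Set g = True.
  then (NOT d OR NOT g OR s) forces s = True.
All clauses satisfied.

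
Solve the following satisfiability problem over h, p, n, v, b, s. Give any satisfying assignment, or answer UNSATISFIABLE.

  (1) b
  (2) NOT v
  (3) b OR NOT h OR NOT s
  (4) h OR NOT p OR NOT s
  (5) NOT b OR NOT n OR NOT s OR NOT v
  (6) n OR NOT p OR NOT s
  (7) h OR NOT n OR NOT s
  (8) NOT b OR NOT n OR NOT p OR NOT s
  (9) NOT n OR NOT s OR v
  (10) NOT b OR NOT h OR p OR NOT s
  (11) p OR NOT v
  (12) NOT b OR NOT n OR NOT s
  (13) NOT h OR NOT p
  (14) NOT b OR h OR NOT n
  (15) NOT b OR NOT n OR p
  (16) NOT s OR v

h: False, p: True, n: False, v: False, b: True, s: False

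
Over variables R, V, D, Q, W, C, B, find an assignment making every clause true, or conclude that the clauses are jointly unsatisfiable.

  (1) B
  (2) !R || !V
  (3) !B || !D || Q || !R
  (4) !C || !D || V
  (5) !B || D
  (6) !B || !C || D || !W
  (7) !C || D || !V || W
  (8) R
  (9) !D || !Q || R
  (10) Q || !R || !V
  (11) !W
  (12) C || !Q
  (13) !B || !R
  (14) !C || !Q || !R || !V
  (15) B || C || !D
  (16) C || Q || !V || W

No satisfying assignment exists.

Case R = True:
  (B) forces B = True.
  Clause (!B || !R) is falsified — contradiction.
Case R = False:
  Clause (R) is falsified — contradiction.
Both cases fail, so the formula is unsatisfiable.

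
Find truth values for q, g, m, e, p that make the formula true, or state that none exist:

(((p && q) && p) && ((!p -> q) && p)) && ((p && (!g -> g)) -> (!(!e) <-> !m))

q = True, g = False, m = True, e = True, p = True

  ((p && q) && p) && ((!p -> q) && p) = True
    (p && q) && p = True
      p && q = True
    (!p -> q) && p = True
      !p -> q = True
        !p = False
  (p && (!g -> g)) -> (!(!e) <-> !m) = True
    p && (!g -> g) = False
      !g -> g = False
        !g = True
    !(!e) <-> !m = False
      !(!e) = True
        !e = False
      !m = False
Both conjuncts True, so the formula holds.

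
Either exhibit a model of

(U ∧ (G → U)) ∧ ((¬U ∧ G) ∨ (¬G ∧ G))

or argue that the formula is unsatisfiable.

Unsatisfiable — no assignment works.

Case U = True: the formula simplifies to ¬G ∧ G.
  G = True: the conjunct ¬G is False.
  G = False: the conjunct G is False.
Case U = False: the conjunct U is False.
Both cases fail — unsatisfiable.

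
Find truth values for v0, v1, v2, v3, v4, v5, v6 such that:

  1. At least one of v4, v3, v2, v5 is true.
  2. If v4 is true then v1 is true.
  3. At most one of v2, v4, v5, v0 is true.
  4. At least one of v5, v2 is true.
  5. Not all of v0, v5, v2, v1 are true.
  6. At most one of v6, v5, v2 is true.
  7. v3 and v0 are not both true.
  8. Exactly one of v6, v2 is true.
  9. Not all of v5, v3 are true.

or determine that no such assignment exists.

v0: False, v1: False, v2: True, v3: False, v4: False, v5: False, v6: False

  (1) {v4, v3, v2, v5}: 1 true — at least one ✓
  (2) v4=F ⇒ v1: vacuous ✓
  (3) {v2, v4, v5, v0}: 1 true — at most one ✓
  (4) {v5, v2}: 1 true — at least one ✓
  (5) {v0, v5, v2, v1}: 1/4 true — not all ✓
  (6) {v6, v5, v2}: 1 true — at most one ✓
  (7) v3=F, v0=F — not both ✓
  (8) {v6, v2}: 1 true — exactly one ✓
  (9) {v5, v3}: 0/2 true — not all ✓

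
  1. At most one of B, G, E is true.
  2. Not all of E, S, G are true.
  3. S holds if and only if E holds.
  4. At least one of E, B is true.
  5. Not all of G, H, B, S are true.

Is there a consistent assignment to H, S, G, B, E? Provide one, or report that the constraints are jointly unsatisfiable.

H=F, S=T, G=F, B=F, E=T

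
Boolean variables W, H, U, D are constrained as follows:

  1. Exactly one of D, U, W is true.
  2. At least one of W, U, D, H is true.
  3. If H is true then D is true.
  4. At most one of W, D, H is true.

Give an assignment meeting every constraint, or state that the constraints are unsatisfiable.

W=F, H=F, U=F, D=T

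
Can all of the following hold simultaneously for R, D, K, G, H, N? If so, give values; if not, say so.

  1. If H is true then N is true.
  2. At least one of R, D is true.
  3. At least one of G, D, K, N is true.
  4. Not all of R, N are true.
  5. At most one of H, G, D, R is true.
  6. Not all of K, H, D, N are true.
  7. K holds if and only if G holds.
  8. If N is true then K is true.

R = False, D = True, K = False, G = False, H = False, N = False

  (1) H=F ⇒ N: vacuous ✓
  (2) {R, D}: 1 true — at least one ✓
  (3) {G, D, K, N}: 1 true — at least one ✓
  (4) {R, N}: 0/2 true — not all ✓
  (5) {H, G, D, R}: 1 true — at most one ✓
  (6) {K, H, D, N}: 1/4 true — not all ✓
  (7) K=F, G=F — same ✓
  (8) N=F ⇒ K: vacuous ✓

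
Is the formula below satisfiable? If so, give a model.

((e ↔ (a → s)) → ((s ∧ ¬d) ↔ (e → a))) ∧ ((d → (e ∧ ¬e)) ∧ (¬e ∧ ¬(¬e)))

UNSATISFIABLE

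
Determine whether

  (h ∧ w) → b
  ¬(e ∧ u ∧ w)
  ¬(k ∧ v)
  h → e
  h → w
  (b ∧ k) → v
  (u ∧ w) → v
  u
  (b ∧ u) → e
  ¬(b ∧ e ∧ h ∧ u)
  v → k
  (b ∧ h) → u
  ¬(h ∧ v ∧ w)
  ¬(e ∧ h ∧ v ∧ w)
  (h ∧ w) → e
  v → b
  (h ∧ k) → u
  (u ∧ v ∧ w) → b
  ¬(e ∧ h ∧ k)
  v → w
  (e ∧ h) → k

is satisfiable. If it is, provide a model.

h=F; k=T; e=T; v=F; b=F; u=T; w=F

Unit clause (u) forces u = True.
Set h = False.
Set k = True.
  then (¬k ∨ ¬v) forces v = False.
  then (¬b ∨ ¬k ∨ v) forces b = False.
  then (¬u ∨ v ∨ ¬w) forces w = False.
Set e = True.
All clauses satisfied.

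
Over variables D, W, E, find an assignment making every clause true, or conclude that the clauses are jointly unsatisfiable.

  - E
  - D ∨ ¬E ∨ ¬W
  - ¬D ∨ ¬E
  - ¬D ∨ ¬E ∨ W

Unit clause (E) forces E = True.
In (¬D ∨ ¬E) only ¬D is left, so D = False.
In (D ∨ ¬E ∨ ¬W) only ¬W is left, so W = False.
All clauses satisfied.

D: False, W: False, E: True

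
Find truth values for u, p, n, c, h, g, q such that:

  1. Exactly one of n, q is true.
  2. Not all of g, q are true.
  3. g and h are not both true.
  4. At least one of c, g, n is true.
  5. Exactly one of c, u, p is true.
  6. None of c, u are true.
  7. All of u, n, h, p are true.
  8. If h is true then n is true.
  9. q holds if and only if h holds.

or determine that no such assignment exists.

Case u = True:
  Constraint (6) is violated (u=T) — contradiction.
Case u = False:
  Constraint (7) is violated (u=F) — contradiction.
Both cases fail — unsatisfiable.

The formula is unsatisfiable.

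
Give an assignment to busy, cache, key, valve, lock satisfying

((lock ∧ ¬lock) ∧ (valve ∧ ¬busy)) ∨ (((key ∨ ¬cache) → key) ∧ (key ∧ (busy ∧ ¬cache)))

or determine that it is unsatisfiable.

busy: True; cache: False; key: True; valve: False; lock: False

  ((lock ∧ ¬lock) ∧ (valve ∧ ¬busy)) ∨ (((key ∨ ¬cache) → key) ∧ (key ∧ (busy ∧ ¬cache))) = True
    (lock ∧ ¬lock) ∧ (valve ∧ ¬busy) = False
      lock ∧ ¬lock = False
        ¬lock = True
      valve ∧ ¬busy = False
        ¬busy = False
    ((key ∨ ¬cache) → key) ∧ (key ∧ (busy ∧ ¬cache)) = True
      (key ∨ ¬cache) → key = True
        key ∨ ¬cache = True
          ¬cache = True
      key ∧ (busy ∧ ¬cache) = True
        busy ∧ ¬cache = True
          ¬cache = True
The formula evaluates to True.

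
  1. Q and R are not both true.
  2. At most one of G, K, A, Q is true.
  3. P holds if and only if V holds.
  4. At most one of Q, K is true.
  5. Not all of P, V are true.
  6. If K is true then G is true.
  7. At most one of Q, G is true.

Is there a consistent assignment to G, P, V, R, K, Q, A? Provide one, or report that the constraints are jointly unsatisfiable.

G=F, P=F, V=F, R=T, K=F, Q=F, A=F

  (1) Q=F, R=T — not both ✓
  (2) {G, K, A, Q}: 0 true — at most one ✓
  (3) P=F, V=F — same ✓
  (4) {Q, K}: 0 true — at most one ✓
  (5) {P, V}: 0/2 true — not all ✓
  (6) K=F ⇒ G: vacuous ✓
  (7) {Q, G}: 0 true — at most one ✓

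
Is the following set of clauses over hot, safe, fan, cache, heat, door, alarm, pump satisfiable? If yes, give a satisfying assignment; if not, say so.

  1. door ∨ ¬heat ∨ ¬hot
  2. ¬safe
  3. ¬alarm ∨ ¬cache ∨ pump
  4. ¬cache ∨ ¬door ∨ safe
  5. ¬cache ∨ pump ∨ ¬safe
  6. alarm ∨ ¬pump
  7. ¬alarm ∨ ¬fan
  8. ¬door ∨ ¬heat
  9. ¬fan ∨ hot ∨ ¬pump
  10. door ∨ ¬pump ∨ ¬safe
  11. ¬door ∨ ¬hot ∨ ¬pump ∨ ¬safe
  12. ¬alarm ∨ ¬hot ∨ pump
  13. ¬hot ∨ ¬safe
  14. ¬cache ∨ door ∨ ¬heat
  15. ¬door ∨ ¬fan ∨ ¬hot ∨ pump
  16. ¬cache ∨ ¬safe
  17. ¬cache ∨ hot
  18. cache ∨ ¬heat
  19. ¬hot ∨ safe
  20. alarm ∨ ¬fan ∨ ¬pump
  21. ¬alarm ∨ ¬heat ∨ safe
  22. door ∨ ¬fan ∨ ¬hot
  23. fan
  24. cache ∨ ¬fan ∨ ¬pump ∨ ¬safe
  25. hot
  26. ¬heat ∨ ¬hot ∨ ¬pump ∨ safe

Unsatisfiable

Case hot = True:
  (¬safe) forces safe = False.
  Clause (¬hot ∨ safe) is falsified — contradiction.
Case hot = False:
  Clause (hot) is falsified — contradiction.
Both cases fail, so the formula is unsatisfiable.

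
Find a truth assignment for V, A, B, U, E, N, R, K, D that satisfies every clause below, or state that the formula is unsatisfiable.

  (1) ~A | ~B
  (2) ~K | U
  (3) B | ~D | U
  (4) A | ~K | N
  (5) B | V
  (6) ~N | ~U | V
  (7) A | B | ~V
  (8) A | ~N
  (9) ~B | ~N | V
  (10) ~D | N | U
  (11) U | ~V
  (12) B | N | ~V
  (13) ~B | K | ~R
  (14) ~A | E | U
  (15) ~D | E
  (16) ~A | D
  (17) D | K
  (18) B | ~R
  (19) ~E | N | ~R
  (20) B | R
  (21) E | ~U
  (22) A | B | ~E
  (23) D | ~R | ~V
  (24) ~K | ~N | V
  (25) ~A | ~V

Set V = False.
  then (B | V) forces B = True.
  then (~B | ~N | V) forces N = False.
  then (~A | ~B) forces A = False.
  then (A | ~K | N) forces K = False.
  then (~B | K | ~R) forces R = False.
  then (D | K) forces D = True.
  then (~D | N | U) forces U = True.
  then (~D | E) forces E = True.
All clauses satisfied.

V = False, A = False, B = True, U = True, E = True, N = False, R = False, K = False, D = True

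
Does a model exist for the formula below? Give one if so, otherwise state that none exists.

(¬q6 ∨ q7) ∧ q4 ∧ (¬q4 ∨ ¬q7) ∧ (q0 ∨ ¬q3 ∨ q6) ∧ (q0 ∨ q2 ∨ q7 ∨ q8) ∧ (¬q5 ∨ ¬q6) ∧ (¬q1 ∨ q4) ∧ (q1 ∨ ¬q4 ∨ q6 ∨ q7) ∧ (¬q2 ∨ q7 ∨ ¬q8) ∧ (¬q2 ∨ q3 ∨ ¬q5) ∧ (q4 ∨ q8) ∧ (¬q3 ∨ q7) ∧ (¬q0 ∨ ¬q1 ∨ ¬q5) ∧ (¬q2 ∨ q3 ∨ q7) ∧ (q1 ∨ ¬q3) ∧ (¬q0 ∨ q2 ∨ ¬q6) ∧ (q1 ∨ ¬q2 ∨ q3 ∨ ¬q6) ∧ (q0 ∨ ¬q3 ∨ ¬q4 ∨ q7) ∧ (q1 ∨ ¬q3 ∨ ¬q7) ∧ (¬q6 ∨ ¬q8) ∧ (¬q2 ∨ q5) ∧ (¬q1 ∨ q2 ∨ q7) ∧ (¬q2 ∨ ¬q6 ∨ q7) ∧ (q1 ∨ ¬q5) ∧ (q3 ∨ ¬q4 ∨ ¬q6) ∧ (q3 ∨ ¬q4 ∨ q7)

UNSATISFIABLE

Case q3 = True:
  (q4) forces q4 = True.
  (¬q4 ∨ ¬q7) forces q7 = False.
  Clause (¬q3 ∨ q7) is falsified — contradiction.
Case q3 = False:
  (q4) forces q4 = True.
  (¬q4 ∨ ¬q7) forces q7 = False.
  Clause (q3 ∨ ¬q4 ∨ q7) is falsified — contradiction.
Both cases fail, so the formula is unsatisfiable.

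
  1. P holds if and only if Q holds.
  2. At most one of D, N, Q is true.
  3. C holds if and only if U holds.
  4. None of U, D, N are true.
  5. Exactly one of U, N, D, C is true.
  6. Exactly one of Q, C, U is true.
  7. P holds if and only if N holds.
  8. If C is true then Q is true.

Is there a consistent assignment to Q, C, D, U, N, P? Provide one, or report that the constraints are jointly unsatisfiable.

Case D = True:
  Constraint (4) is violated (D=T) — contradiction.
Case D = False:
  (4) forces U = False.
  (3) with U=F forces C = False.
  (4) forces N = False.
  Constraint (5) is violated (U=F, N=F, D=F, C=F) — contradiction.
Both cases fail — unsatisfiable.

No satisfying assignment exists.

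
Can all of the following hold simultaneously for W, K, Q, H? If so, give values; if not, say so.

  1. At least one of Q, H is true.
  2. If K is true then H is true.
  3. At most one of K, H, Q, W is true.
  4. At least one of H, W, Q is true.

W: False; K: False; Q: False; H: True

  (1) {Q, H}: 1 true — at least one ✓
  (2) K=F ⇒ H: vacuous ✓
  (3) {K, H, Q, W}: 1 true — at most one ✓
  (4) {H, W, Q}: 1 true — at least one ✓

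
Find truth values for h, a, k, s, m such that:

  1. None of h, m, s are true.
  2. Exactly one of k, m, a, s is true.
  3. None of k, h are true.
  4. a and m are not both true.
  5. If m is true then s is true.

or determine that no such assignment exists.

h: False; a: True; k: False; s: False; m: False

  (1) {h, m, s}: 0 true — none ✓
  (2) {k, m, a, s}: 1 true — exactly one ✓
  (3) {k, h}: 0 true — none ✓
  (4) a=T, m=F — not both ✓
  (5) m=F ⇒ s: vacuous ✓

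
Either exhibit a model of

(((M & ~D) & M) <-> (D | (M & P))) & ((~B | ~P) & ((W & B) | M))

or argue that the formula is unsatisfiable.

W = True; M = False; B = True; D = False; P = False

  ((M & ~D) & M) <-> (D | (M & P)) = True
    (M & ~D) & M = False
      M & ~D = False
        ~D = True
    D | (M & P) = False
      M & P = False
  (~B | ~P) & ((W & B) | M) = True
    ~B | ~P = True
      ~B = False
      ~P = True
    (W & B) | M = True
      W & B = True
Both conjuncts True, so the formula holds.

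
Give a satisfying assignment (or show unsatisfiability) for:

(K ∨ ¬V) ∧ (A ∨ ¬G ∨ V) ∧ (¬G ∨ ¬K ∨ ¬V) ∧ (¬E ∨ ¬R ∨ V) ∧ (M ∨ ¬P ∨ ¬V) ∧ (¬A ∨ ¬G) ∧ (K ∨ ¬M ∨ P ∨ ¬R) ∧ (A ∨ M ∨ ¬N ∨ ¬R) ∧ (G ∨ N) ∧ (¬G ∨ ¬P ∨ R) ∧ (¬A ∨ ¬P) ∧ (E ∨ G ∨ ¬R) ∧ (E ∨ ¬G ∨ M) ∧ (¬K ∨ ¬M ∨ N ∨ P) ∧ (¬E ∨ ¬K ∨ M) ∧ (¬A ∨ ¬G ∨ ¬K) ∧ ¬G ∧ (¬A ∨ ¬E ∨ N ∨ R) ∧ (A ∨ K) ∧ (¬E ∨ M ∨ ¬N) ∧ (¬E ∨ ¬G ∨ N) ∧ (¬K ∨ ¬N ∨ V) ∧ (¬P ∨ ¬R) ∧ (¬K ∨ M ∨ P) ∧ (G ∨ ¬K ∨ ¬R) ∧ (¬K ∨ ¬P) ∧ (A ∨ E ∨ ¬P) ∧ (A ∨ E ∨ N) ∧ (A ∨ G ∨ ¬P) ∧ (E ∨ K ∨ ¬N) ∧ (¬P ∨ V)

R = False, M = True, K = True, G = False, N = True, A = True, V = True, E = False, P = False

Unit clause (¬G) forces G = False.
In (G ∨ N) only N is left, so N = True.
Set R = False.
Set M = True.
Set K = True.
  then (¬K ∨ ¬N ∨ V) forces V = True.
  then (¬K ∨ ¬P) forces P = False.
Set A = True.
Set E = False.
All clauses satisfied.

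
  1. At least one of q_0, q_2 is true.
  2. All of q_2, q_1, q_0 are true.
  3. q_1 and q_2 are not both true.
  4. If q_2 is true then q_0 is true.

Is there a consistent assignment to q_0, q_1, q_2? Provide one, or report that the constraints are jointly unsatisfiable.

Unsatisfiable

Case q_1 = True:
  (2) forces q_2 = True.
  Constraint (3) is violated (q_1=T, q_2=T) — contradiction.
Case q_1 = False:
  Constraint (2) is violated (q_1=F) — contradiction.
Both cases fail — unsatisfiable.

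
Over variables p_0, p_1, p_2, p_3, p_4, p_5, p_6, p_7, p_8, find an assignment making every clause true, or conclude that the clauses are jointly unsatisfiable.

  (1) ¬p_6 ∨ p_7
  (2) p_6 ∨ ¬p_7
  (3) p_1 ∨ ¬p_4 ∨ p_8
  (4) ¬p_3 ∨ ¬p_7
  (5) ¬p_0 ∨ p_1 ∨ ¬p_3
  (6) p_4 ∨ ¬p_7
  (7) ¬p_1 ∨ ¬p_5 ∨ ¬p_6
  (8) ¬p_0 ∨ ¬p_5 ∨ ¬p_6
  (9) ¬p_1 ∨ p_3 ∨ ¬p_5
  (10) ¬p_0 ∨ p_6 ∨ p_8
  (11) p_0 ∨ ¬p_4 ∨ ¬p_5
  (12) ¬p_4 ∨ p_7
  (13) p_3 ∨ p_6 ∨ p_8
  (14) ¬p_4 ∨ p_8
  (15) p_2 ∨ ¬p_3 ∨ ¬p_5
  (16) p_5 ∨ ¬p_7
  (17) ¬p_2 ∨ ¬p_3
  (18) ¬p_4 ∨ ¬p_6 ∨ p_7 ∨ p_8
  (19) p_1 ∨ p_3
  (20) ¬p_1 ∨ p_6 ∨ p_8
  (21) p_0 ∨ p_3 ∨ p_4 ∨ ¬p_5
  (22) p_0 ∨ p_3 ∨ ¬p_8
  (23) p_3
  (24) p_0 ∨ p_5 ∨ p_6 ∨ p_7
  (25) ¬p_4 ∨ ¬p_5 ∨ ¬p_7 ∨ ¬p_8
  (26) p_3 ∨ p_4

p_0 = True, p_1 = True, p_2 = False, p_3 = True, p_4 = False, p_5 = False, p_6 = False, p_7 = False, p_8 = True

Unit clause (p_3) forces p_3 = True.
In (¬p_3 ∨ ¬p_7) only ¬p_7 is left, so p_7 = False.
In (¬p_4 ∨ p_7) only ¬p_4 is left, so p_4 = False.
In (¬p_2 ∨ ¬p_3) only ¬p_2 is left, so p_2 = False.
In (¬p_6 ∨ p_7) only ¬p_6 is left, so p_6 = False.
In (p_2 ∨ ¬p_3 ∨ ¬p_5) only ¬p_5 is left, so p_5 = False.
In (p_0 ∨ p_5 ∨ p_6 ∨ p_7) only p_0 is left, so p_0 = True.
In (¬p_0 ∨ p_1 ∨ ¬p_3) only p_1 is left, so p_1 = True.
In (¬p_0 ∨ p_6 ∨ p_8) only p_8 is left, so p_8 = True.
All clauses satisfied.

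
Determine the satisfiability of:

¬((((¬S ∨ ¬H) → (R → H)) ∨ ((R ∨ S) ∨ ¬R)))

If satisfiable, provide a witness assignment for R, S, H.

Unsatisfiable — no assignment works.

Case R = True: the formula becomes ¬((((¬S ∨ ¬H) → H) ∨ True)) = False.
Case R = False: the formula becomes ¬((True ∨ True)) = False.
Both cases fail — unsatisfiable.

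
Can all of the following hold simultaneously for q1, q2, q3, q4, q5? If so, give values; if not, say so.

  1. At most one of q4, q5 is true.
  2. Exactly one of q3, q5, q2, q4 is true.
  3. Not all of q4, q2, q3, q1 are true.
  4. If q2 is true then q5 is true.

q1: False, q2: False, q3: False, q4: False, q5: True

  (1) {q4, q5}: 1 true — at most one ✓
  (2) {q3, q5, q2, q4}: 1 true — exactly one ✓
  (3) {q4, q2, q3, q1}: 0/4 true — not all ✓
  (4) q2=F ⇒ q5: vacuous ✓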